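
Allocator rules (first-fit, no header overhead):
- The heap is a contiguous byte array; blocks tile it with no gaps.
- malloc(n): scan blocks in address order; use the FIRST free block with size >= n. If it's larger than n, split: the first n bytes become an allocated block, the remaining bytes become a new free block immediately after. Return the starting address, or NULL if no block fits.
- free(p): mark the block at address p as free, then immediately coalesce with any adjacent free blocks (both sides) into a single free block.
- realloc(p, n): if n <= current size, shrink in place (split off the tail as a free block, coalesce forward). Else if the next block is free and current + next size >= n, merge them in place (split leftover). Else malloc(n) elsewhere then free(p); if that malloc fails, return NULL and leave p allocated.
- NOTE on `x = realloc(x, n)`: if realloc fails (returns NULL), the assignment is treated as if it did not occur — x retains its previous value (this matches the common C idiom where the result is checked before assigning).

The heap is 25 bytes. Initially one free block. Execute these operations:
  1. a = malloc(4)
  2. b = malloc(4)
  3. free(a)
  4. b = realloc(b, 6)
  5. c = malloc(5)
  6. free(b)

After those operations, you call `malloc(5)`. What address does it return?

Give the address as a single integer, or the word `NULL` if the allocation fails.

Op 1: a = malloc(4) -> a = 0; heap: [0-3 ALLOC][4-24 FREE]
Op 2: b = malloc(4) -> b = 4; heap: [0-3 ALLOC][4-7 ALLOC][8-24 FREE]
Op 3: free(a) -> (freed a); heap: [0-3 FREE][4-7 ALLOC][8-24 FREE]
Op 4: b = realloc(b, 6) -> b = 4; heap: [0-3 FREE][4-9 ALLOC][10-24 FREE]
Op 5: c = malloc(5) -> c = 10; heap: [0-3 FREE][4-9 ALLOC][10-14 ALLOC][15-24 FREE]
Op 6: free(b) -> (freed b); heap: [0-9 FREE][10-14 ALLOC][15-24 FREE]
malloc(5): first-fit scan over [0-9 FREE][10-14 ALLOC][15-24 FREE] -> 0

Answer: 0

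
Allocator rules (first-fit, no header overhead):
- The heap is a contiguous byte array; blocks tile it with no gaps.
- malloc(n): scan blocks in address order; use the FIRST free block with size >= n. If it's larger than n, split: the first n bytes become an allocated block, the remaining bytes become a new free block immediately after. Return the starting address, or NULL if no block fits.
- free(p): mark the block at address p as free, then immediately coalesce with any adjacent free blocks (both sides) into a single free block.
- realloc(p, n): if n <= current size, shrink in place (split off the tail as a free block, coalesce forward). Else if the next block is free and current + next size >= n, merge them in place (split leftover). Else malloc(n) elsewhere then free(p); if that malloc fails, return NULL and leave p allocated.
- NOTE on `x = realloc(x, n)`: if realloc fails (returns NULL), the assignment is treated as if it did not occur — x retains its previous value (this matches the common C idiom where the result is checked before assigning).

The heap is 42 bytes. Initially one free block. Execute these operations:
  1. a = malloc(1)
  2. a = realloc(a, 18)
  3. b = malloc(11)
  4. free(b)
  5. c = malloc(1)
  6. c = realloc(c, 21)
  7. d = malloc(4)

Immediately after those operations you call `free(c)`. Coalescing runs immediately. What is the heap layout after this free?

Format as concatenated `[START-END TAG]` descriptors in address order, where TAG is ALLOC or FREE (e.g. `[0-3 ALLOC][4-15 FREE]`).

Answer: [0-17 ALLOC][18-41 FREE]

Derivation:
Op 1: a = malloc(1) -> a = 0; heap: [0-0 ALLOC][1-41 FREE]
Op 2: a = realloc(a, 18) -> a = 0; heap: [0-17 ALLOC][18-41 FREE]
Op 3: b = malloc(11) -> b = 18; heap: [0-17 ALLOC][18-28 ALLOC][29-41 FREE]
Op 4: free(b) -> (freed b); heap: [0-17 ALLOC][18-41 FREE]
Op 5: c = malloc(1) -> c = 18; heap: [0-17 ALLOC][18-18 ALLOC][19-41 FREE]
Op 6: c = realloc(c, 21) -> c = 18; heap: [0-17 ALLOC][18-38 ALLOC][39-41 FREE]
Op 7: d = malloc(4) -> d = NULL; heap: [0-17 ALLOC][18-38 ALLOC][39-41 FREE]
free(c): c = 18 -> block [18-38 ALLOC]; mark free, coalesce with adjacent free neighbors -> [0-17 ALLOC][18-41 FREE]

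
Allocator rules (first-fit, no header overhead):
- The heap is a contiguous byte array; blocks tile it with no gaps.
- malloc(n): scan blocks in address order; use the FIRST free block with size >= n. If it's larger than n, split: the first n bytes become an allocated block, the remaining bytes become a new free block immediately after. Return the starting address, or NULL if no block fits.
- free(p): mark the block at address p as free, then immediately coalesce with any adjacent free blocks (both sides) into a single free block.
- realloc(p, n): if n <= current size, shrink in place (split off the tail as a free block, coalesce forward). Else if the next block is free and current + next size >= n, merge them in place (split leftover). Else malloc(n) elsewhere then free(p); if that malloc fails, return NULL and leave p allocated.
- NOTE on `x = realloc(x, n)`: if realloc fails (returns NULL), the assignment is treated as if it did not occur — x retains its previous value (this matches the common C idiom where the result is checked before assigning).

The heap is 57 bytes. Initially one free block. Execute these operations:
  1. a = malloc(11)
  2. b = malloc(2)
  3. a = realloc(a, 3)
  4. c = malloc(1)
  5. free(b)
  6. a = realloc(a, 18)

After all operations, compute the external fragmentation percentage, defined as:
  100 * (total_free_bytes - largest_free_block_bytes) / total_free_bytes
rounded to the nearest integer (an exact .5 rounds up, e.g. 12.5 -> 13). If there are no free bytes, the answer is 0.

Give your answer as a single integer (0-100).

Answer: 8

Derivation:
Op 1: a = malloc(11) -> a = 0; heap: [0-10 ALLOC][11-56 FREE]
Op 2: b = malloc(2) -> b = 11; heap: [0-10 ALLOC][11-12 ALLOC][13-56 FREE]
Op 3: a = realloc(a, 3) -> a = 0; heap: [0-2 ALLOC][3-10 FREE][11-12 ALLOC][13-56 FREE]
Op 4: c = malloc(1) -> c = 3; heap: [0-2 ALLOC][3-3 ALLOC][4-10 FREE][11-12 ALLOC][13-56 FREE]
Op 5: free(b) -> (freed b); heap: [0-2 ALLOC][3-3 ALLOC][4-56 FREE]
Op 6: a = realloc(a, 18) -> a = 4; heap: [0-2 FREE][3-3 ALLOC][4-21 ALLOC][22-56 FREE]
Free blocks: [3 35] total_free=38 largest=35 -> 100*(38-35)/38 = 300/38 ≈ 7.895 -> rounds to 8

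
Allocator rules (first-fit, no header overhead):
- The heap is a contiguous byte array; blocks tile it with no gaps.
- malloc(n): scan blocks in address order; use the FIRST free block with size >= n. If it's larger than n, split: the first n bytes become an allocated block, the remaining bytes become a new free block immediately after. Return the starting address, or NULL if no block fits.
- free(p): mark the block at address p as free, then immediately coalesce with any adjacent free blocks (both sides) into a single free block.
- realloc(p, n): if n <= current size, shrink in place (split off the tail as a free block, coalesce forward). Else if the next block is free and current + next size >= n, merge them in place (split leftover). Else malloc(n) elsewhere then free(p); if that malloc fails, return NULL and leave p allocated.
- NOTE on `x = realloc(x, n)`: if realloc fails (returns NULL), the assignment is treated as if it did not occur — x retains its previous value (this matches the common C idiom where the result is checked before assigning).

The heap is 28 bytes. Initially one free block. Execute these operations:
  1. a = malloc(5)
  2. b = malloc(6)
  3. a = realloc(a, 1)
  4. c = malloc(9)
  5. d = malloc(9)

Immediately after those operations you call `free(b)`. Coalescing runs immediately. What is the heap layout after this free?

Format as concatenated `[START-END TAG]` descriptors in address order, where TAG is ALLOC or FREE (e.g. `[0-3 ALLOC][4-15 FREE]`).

Op 1: a = malloc(5) -> a = 0; heap: [0-4 ALLOC][5-27 FREE]
Op 2: b = malloc(6) -> b = 5; heap: [0-4 ALLOC][5-10 ALLOC][11-27 FREE]
Op 3: a = realloc(a, 1) -> a = 0; heap: [0-0 ALLOC][1-4 FREE][5-10 ALLOC][11-27 FREE]
Op 4: c = malloc(9) -> c = 11; heap: [0-0 ALLOC][1-4 FREE][5-10 ALLOC][11-19 ALLOC][20-27 FREE]
Op 5: d = malloc(9) -> d = NULL; heap: [0-0 ALLOC][1-4 FREE][5-10 ALLOC][11-19 ALLOC][20-27 FREE]
free(b): b = 5 -> block [5-10 ALLOC]; mark free, coalesce with adjacent free neighbors -> [0-0 ALLOC][1-10 FREE][11-19 ALLOC][20-27 FREE]

Answer: [0-0 ALLOC][1-10 FREE][11-19 ALLOC][20-27 FREE]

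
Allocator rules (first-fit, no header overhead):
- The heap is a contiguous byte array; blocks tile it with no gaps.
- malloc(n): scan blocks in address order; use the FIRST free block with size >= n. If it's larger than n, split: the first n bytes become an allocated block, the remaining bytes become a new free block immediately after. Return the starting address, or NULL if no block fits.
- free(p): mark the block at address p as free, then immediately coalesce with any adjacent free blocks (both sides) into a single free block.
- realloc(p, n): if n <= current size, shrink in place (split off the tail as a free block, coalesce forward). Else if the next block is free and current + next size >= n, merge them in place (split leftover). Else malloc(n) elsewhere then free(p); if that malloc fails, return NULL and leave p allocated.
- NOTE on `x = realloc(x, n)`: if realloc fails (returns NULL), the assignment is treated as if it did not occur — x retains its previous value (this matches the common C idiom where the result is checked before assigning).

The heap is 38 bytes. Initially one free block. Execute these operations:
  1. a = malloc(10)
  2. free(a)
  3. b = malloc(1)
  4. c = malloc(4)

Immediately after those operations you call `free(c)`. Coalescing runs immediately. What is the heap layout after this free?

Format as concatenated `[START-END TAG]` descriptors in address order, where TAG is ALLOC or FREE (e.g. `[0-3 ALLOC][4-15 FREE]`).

Op 1: a = malloc(10) -> a = 0; heap: [0-9 ALLOC][10-37 FREE]
Op 2: free(a) -> (freed a); heap: [0-37 FREE]
Op 3: b = malloc(1) -> b = 0; heap: [0-0 ALLOC][1-37 FREE]
Op 4: c = malloc(4) -> c = 1; heap: [0-0 ALLOC][1-4 ALLOC][5-37 FREE]
free(c): c = 1 -> block [1-4 ALLOC]; mark free, coalesce with adjacent free neighbors -> [0-0 ALLOC][1-37 FREE]

Answer: [0-0 ALLOC][1-37 FREE]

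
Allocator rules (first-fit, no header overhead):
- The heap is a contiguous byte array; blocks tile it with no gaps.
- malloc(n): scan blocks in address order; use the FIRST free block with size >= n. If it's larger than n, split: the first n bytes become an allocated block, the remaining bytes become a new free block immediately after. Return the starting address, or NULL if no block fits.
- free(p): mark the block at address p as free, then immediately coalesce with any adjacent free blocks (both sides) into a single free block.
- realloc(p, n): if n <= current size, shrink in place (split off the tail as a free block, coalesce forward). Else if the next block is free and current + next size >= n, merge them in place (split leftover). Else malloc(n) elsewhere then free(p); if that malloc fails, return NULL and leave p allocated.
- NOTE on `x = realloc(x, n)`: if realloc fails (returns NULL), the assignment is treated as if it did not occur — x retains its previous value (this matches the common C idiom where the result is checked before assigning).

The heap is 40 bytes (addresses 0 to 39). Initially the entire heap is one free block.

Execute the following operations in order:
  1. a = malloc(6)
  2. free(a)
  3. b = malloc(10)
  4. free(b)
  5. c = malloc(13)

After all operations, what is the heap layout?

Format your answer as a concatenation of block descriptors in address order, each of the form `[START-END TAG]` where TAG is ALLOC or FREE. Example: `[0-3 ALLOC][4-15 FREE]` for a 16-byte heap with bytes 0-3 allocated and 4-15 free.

Answer: [0-12 ALLOC][13-39 FREE]

Derivation:
Op 1: a = malloc(6) -> a = 0; heap: [0-5 ALLOC][6-39 FREE]
Op 2: free(a) -> (freed a); heap: [0-39 FREE]
Op 3: b = malloc(10) -> b = 0; heap: [0-9 ALLOC][10-39 FREE]
Op 4: free(b) -> (freed b); heap: [0-39 FREE]
Op 5: c = malloc(13) -> c = 0; heap: [0-12 ALLOC][13-39 FREE]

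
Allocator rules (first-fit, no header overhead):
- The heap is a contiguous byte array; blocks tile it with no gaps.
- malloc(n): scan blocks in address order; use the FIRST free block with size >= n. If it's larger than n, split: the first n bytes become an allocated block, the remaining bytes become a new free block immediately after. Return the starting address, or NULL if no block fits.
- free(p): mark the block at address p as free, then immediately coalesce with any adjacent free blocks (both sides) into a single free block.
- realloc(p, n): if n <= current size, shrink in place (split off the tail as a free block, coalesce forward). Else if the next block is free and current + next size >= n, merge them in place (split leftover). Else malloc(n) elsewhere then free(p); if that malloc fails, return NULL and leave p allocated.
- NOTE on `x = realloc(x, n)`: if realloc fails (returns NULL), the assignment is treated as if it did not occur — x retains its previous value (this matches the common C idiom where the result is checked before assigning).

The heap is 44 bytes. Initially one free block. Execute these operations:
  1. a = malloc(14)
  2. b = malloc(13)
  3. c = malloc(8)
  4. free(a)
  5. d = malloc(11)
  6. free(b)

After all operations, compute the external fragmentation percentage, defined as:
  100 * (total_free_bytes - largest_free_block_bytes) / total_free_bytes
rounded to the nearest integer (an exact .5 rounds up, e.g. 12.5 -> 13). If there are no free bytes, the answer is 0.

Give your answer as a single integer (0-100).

Answer: 36

Derivation:
Op 1: a = malloc(14) -> a = 0; heap: [0-13 ALLOC][14-43 FREE]
Op 2: b = malloc(13) -> b = 14; heap: [0-13 ALLOC][14-26 ALLOC][27-43 FREE]
Op 3: c = malloc(8) -> c = 27; heap: [0-13 ALLOC][14-26 ALLOC][27-34 ALLOC][35-43 FREE]
Op 4: free(a) -> (freed a); heap: [0-13 FREE][14-26 ALLOC][27-34 ALLOC][35-43 FREE]
Op 5: d = malloc(11) -> d = 0; heap: [0-10 ALLOC][11-13 FREE][14-26 ALLOC][27-34 ALLOC][35-43 FREE]
Op 6: free(b) -> (freed b); heap: [0-10 ALLOC][11-26 FREE][27-34 ALLOC][35-43 FREE]
Free blocks: [16 9] total_free=25 largest=16 -> 100*(25-16)/25 = 900/25 = 36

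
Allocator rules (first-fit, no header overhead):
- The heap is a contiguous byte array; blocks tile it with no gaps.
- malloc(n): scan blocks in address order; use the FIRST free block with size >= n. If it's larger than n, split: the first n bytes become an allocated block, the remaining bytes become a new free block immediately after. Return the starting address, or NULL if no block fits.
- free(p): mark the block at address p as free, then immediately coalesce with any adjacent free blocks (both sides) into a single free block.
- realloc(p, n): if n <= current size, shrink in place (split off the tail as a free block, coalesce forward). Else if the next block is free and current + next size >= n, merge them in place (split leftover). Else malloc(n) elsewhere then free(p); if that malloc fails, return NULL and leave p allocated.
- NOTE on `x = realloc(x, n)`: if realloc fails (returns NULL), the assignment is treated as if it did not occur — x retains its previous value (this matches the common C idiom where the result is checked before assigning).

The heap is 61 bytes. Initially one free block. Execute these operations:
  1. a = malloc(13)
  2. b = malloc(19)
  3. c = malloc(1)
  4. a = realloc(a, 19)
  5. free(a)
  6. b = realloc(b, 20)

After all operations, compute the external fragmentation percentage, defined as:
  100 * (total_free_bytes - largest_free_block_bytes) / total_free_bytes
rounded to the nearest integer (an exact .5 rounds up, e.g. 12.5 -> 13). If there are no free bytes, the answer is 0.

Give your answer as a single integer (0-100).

Answer: 20

Derivation:
Op 1: a = malloc(13) -> a = 0; heap: [0-12 ALLOC][13-60 FREE]
Op 2: b = malloc(19) -> b = 13; heap: [0-12 ALLOC][13-31 ALLOC][32-60 FREE]
Op 3: c = malloc(1) -> c = 32; heap: [0-12 ALLOC][13-31 ALLOC][32-32 ALLOC][33-60 FREE]
Op 4: a = realloc(a, 19) -> a = 33; heap: [0-12 FREE][13-31 ALLOC][32-32 ALLOC][33-51 ALLOC][52-60 FREE]
Op 5: free(a) -> (freed a); heap: [0-12 FREE][13-31 ALLOC][32-32 ALLOC][33-60 FREE]
Op 6: b = realloc(b, 20) -> b = 33; heap: [0-31 FREE][32-32 ALLOC][33-52 ALLOC][53-60 FREE]
Free blocks: [32 8] total_free=40 largest=32 -> 100*(40-32)/40 = 800/40 = 20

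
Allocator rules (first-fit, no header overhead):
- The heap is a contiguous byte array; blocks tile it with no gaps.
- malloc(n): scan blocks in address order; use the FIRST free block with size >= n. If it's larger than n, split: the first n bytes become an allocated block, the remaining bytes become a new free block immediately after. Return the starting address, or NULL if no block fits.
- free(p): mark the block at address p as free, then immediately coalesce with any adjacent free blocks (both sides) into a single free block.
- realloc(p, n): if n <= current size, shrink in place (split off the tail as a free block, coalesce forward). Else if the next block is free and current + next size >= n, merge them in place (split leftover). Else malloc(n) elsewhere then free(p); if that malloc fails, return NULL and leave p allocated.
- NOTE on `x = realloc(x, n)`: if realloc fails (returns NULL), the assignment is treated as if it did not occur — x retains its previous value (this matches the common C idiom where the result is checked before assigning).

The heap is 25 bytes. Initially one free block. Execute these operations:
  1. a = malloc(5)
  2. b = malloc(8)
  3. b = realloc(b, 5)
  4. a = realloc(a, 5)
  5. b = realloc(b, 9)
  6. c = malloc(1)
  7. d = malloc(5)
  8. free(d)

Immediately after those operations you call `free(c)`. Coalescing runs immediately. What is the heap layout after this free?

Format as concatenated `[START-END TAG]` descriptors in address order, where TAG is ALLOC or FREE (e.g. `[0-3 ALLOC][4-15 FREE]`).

Answer: [0-4 ALLOC][5-13 ALLOC][14-24 FREE]

Derivation:
Op 1: a = malloc(5) -> a = 0; heap: [0-4 ALLOC][5-24 FREE]
Op 2: b = malloc(8) -> b = 5; heap: [0-4 ALLOC][5-12 ALLOC][13-24 FREE]
Op 3: b = realloc(b, 5) -> b = 5; heap: [0-4 ALLOC][5-9 ALLOC][10-24 FREE]
Op 4: a = realloc(a, 5) -> a = 0; heap: [0-4 ALLOC][5-9 ALLOC][10-24 FREE]
Op 5: b = realloc(b, 9) -> b = 5; heap: [0-4 ALLOC][5-13 ALLOC][14-24 FREE]
Op 6: c = malloc(1) -> c = 14; heap: [0-4 ALLOC][5-13 ALLOC][14-14 ALLOC][15-24 FREE]
Op 7: d = malloc(5) -> d = 15; heap: [0-4 ALLOC][5-13 ALLOC][14-14 ALLOC][15-19 ALLOC][20-24 FREE]
Op 8: free(d) -> (freed d); heap: [0-4 ALLOC][5-13 ALLOC][14-14 ALLOC][15-24 FREE]
free(c): c = 14 -> block [14-14 ALLOC]; mark free, coalesce with adjacent free neighbors -> [0-4 ALLOC][5-13 ALLOC][14-24 FREE]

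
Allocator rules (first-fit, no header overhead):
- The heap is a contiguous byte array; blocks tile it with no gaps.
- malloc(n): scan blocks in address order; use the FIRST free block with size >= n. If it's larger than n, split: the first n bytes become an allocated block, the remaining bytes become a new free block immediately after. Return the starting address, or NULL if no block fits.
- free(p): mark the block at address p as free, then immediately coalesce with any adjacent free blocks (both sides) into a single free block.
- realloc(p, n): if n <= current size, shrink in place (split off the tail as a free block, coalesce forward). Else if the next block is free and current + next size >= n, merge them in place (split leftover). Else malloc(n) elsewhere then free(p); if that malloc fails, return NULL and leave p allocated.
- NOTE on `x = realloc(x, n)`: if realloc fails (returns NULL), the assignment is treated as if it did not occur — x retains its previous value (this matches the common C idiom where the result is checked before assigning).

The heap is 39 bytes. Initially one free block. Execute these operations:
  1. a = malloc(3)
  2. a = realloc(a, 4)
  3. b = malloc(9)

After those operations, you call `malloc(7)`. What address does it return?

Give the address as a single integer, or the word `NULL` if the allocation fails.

Answer: 13

Derivation:
Op 1: a = malloc(3) -> a = 0; heap: [0-2 ALLOC][3-38 FREE]
Op 2: a = realloc(a, 4) -> a = 0; heap: [0-3 ALLOC][4-38 FREE]
Op 3: b = malloc(9) -> b = 4; heap: [0-3 ALLOC][4-12 ALLOC][13-38 FREE]
malloc(7): first-fit scan over [0-3 ALLOC][4-12 ALLOC][13-38 FREE] -> 13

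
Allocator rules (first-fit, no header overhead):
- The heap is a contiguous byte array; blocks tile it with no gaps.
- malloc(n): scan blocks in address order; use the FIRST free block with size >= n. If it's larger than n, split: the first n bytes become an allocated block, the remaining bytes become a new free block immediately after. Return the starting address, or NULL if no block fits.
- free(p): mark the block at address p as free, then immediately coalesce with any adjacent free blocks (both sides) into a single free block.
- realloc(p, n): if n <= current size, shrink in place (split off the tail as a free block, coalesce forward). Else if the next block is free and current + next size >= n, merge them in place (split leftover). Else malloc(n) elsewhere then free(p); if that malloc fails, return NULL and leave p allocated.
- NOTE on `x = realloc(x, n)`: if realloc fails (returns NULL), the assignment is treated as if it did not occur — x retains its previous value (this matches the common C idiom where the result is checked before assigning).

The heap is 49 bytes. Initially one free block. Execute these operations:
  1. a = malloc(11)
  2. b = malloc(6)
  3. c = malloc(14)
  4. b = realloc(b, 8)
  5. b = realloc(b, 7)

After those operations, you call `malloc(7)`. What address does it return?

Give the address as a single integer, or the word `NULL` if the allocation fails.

Answer: 38

Derivation:
Op 1: a = malloc(11) -> a = 0; heap: [0-10 ALLOC][11-48 FREE]
Op 2: b = malloc(6) -> b = 11; heap: [0-10 ALLOC][11-16 ALLOC][17-48 FREE]
Op 3: c = malloc(14) -> c = 17; heap: [0-10 ALLOC][11-16 ALLOC][17-30 ALLOC][31-48 FREE]
Op 4: b = realloc(b, 8) -> b = 31; heap: [0-10 ALLOC][11-16 FREE][17-30 ALLOC][31-38 ALLOC][39-48 FREE]
Op 5: b = realloc(b, 7) -> b = 31; heap: [0-10 ALLOC][11-16 FREE][17-30 ALLOC][31-37 ALLOC][38-48 FREE]
malloc(7): first-fit scan over [0-10 ALLOC][11-16 FREE][17-30 ALLOC][31-37 ALLOC][38-48 FREE] -> 38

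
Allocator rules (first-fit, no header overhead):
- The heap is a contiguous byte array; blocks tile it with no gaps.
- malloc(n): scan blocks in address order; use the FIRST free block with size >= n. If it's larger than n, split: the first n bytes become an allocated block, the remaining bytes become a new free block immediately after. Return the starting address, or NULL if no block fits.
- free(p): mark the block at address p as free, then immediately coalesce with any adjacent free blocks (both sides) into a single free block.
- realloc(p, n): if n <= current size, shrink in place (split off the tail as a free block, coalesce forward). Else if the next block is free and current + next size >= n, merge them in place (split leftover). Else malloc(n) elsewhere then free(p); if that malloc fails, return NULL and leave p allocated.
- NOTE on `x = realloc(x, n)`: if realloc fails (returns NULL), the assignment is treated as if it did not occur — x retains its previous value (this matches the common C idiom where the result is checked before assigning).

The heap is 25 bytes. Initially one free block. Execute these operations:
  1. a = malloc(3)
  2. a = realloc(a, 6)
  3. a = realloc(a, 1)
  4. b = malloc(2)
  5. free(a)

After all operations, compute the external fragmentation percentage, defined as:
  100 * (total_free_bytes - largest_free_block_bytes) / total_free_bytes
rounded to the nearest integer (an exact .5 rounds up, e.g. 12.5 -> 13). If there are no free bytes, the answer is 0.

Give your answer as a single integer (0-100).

Answer: 4

Derivation:
Op 1: a = malloc(3) -> a = 0; heap: [0-2 ALLOC][3-24 FREE]
Op 2: a = realloc(a, 6) -> a = 0; heap: [0-5 ALLOC][6-24 FREE]
Op 3: a = realloc(a, 1) -> a = 0; heap: [0-0 ALLOC][1-24 FREE]
Op 4: b = malloc(2) -> b = 1; heap: [0-0 ALLOC][1-2 ALLOC][3-24 FREE]
Op 5: free(a) -> (freed a); heap: [0-0 FREE][1-2 ALLOC][3-24 FREE]
Free blocks: [1 22] total_free=23 largest=22 -> 100*(23-22)/23 = 100/23 ≈ 4.348 -> rounds to 4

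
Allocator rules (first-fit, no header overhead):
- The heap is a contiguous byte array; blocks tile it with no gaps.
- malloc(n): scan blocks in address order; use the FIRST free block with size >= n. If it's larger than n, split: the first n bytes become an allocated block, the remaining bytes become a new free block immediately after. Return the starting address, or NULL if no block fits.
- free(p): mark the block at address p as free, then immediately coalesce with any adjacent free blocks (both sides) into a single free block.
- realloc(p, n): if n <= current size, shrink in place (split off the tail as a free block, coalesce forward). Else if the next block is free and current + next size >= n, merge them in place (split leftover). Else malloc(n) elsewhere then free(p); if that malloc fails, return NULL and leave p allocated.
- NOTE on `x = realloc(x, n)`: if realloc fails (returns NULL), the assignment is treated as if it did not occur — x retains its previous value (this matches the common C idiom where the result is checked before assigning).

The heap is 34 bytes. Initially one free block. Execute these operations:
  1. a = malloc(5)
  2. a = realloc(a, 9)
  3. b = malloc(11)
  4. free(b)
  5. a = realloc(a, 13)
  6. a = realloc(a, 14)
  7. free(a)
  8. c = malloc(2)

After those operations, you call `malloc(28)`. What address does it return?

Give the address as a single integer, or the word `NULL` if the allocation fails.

Answer: 2

Derivation:
Op 1: a = malloc(5) -> a = 0; heap: [0-4 ALLOC][5-33 FREE]
Op 2: a = realloc(a, 9) -> a = 0; heap: [0-8 ALLOC][9-33 FREE]
Op 3: b = malloc(11) -> b = 9; heap: [0-8 ALLOC][9-19 ALLOC][20-33 FREE]
Op 4: free(b) -> (freed b); heap: [0-8 ALLOC][9-33 FREE]
Op 5: a = realloc(a, 13) -> a = 0; heap: [0-12 ALLOC][13-33 FREE]
Op 6: a = realloc(a, 14) -> a = 0; heap: [0-13 ALLOC][14-33 FREE]
Op 7: free(a) -> (freed a); heap: [0-33 FREE]
Op 8: c = malloc(2) -> c = 0; heap: [0-1 ALLOC][2-33 FREE]
malloc(28): first-fit scan over [0-1 ALLOC][2-33 FREE] -> 2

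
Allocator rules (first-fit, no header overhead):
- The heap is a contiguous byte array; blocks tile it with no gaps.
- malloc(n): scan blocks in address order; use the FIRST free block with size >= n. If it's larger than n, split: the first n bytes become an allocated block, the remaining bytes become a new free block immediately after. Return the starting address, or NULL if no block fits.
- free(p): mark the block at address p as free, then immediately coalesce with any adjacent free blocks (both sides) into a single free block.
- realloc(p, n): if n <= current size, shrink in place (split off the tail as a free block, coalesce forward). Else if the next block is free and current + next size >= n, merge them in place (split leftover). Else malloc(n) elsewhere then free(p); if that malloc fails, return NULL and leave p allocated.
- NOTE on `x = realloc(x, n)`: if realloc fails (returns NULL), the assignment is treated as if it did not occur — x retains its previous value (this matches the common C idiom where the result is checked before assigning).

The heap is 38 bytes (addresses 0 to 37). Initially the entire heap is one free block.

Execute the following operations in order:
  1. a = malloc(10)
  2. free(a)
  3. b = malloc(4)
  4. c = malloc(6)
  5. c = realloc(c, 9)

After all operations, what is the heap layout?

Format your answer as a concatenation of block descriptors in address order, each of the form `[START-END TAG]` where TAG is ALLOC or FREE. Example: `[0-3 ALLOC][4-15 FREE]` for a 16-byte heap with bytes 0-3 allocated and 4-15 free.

Answer: [0-3 ALLOC][4-12 ALLOC][13-37 FREE]

Derivation:
Op 1: a = malloc(10) -> a = 0; heap: [0-9 ALLOC][10-37 FREE]
Op 2: free(a) -> (freed a); heap: [0-37 FREE]
Op 3: b = malloc(4) -> b = 0; heap: [0-3 ALLOC][4-37 FREE]
Op 4: c = malloc(6) -> c = 4; heap: [0-3 ALLOC][4-9 ALLOC][10-37 FREE]
Op 5: c = realloc(c, 9) -> c = 4; heap: [0-3 ALLOC][4-12 ALLOC][13-37 FREE]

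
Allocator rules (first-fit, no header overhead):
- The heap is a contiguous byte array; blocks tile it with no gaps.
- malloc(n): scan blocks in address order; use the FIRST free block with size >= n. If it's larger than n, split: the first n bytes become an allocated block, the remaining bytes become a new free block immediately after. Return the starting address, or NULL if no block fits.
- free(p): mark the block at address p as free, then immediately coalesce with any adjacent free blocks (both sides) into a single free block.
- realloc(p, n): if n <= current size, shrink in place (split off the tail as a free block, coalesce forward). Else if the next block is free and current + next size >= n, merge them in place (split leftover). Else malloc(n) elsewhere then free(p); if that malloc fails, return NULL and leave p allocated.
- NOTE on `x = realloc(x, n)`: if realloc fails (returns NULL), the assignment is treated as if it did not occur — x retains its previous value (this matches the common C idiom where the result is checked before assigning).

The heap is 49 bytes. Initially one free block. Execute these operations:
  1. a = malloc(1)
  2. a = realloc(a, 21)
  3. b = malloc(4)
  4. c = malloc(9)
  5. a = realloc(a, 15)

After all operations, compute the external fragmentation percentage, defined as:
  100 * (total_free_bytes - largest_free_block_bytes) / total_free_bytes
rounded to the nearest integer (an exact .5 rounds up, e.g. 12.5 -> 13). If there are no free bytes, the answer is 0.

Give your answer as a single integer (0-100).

Op 1: a = malloc(1) -> a = 0; heap: [0-0 ALLOC][1-48 FREE]
Op 2: a = realloc(a, 21) -> a = 0; heap: [0-20 ALLOC][21-48 FREE]
Op 3: b = malloc(4) -> b = 21; heap: [0-20 ALLOC][21-24 ALLOC][25-48 FREE]
Op 4: c = malloc(9) -> c = 25; heap: [0-20 ALLOC][21-24 ALLOC][25-33 ALLOC][34-48 FREE]
Op 5: a = realloc(a, 15) -> a = 0; heap: [0-14 ALLOC][15-20 FREE][21-24 ALLOC][25-33 ALLOC][34-48 FREE]
Free blocks: [6 15] total_free=21 largest=15 -> 100*(21-15)/21 = 600/21 ≈ 28.571 -> rounds to 29

Answer: 29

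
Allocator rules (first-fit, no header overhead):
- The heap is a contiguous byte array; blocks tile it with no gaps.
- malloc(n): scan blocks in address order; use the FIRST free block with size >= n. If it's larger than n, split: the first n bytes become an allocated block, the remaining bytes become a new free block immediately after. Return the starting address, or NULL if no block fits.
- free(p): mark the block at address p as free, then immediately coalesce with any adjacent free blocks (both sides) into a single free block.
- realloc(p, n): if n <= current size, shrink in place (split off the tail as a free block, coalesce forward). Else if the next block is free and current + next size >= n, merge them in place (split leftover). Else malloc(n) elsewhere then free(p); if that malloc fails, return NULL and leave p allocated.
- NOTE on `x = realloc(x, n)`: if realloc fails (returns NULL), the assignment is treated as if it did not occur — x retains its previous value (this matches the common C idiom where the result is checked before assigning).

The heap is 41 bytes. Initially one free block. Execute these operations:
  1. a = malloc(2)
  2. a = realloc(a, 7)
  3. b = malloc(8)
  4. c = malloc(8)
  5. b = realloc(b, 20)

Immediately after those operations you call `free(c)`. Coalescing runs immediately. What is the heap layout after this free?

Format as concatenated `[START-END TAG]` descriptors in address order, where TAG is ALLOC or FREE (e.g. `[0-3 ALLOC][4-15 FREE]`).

Answer: [0-6 ALLOC][7-14 ALLOC][15-40 FREE]

Derivation:
Op 1: a = malloc(2) -> a = 0; heap: [0-1 ALLOC][2-40 FREE]
Op 2: a = realloc(a, 7) -> a = 0; heap: [0-6 ALLOC][7-40 FREE]
Op 3: b = malloc(8) -> b = 7; heap: [0-6 ALLOC][7-14 ALLOC][15-40 FREE]
Op 4: c = malloc(8) -> c = 15; heap: [0-6 ALLOC][7-14 ALLOC][15-22 ALLOC][23-40 FREE]
Op 5: b = realloc(b, 20) -> NULL (b unchanged); heap: [0-6 ALLOC][7-14 ALLOC][15-22 ALLOC][23-40 FREE]
free(c): c = 15 -> block [15-22 ALLOC]; mark free, coalesce with adjacent free neighbors -> [0-6 ALLOC][7-14 ALLOC][15-40 FREE]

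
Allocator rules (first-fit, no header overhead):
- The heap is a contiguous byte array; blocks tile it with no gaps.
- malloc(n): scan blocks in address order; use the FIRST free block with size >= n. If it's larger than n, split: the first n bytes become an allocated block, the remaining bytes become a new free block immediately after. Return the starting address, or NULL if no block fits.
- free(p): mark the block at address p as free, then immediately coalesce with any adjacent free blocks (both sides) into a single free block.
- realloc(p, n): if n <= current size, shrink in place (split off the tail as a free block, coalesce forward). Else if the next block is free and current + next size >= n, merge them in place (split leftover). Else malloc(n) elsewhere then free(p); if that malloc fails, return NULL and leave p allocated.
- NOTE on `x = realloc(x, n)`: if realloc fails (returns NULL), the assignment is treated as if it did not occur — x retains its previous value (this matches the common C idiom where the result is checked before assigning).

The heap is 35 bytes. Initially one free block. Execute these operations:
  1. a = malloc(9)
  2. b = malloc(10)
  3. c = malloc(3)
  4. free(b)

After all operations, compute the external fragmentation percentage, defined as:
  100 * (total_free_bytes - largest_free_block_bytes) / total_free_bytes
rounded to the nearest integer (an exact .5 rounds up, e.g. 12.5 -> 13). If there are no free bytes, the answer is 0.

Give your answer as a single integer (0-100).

Answer: 43

Derivation:
Op 1: a = malloc(9) -> a = 0; heap: [0-8 ALLOC][9-34 FREE]
Op 2: b = malloc(10) -> b = 9; heap: [0-8 ALLOC][9-18 ALLOC][19-34 FREE]
Op 3: c = malloc(3) -> c = 19; heap: [0-8 ALLOC][9-18 ALLOC][19-21 ALLOC][22-34 FREE]
Op 4: free(b) -> (freed b); heap: [0-8 ALLOC][9-18 FREE][19-21 ALLOC][22-34 FREE]
Free blocks: [10 13] total_free=23 largest=13 -> 100*(23-13)/23 = 1000/23 ≈ 43.478 -> rounds to 43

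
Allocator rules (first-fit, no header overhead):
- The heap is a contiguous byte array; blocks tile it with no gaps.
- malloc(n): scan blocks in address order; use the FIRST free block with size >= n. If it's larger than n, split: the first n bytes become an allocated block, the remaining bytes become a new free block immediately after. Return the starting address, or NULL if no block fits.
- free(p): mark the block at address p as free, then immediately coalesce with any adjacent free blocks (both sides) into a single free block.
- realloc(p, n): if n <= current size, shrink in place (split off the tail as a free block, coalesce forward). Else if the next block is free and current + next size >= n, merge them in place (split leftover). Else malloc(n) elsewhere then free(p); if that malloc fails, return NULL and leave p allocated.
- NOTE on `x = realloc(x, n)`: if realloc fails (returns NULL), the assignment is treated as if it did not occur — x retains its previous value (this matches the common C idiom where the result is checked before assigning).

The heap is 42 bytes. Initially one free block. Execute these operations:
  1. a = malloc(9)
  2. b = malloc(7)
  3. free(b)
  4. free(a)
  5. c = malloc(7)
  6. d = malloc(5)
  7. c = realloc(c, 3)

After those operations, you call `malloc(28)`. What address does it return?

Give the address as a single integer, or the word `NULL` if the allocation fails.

Op 1: a = malloc(9) -> a = 0; heap: [0-8 ALLOC][9-41 FREE]
Op 2: b = malloc(7) -> b = 9; heap: [0-8 ALLOC][9-15 ALLOC][16-41 FREE]
Op 3: free(b) -> (freed b); heap: [0-8 ALLOC][9-41 FREE]
Op 4: free(a) -> (freed a); heap: [0-41 FREE]
Op 5: c = malloc(7) -> c = 0; heap: [0-6 ALLOC][7-41 FREE]
Op 6: d = malloc(5) -> d = 7; heap: [0-6 ALLOC][7-11 ALLOC][12-41 FREE]
Op 7: c = realloc(c, 3) -> c = 0; heap: [0-2 ALLOC][3-6 FREE][7-11 ALLOC][12-41 FREE]
malloc(28): first-fit scan over [0-2 ALLOC][3-6 FREE][7-11 ALLOC][12-41 FREE] -> 12

Answer: 12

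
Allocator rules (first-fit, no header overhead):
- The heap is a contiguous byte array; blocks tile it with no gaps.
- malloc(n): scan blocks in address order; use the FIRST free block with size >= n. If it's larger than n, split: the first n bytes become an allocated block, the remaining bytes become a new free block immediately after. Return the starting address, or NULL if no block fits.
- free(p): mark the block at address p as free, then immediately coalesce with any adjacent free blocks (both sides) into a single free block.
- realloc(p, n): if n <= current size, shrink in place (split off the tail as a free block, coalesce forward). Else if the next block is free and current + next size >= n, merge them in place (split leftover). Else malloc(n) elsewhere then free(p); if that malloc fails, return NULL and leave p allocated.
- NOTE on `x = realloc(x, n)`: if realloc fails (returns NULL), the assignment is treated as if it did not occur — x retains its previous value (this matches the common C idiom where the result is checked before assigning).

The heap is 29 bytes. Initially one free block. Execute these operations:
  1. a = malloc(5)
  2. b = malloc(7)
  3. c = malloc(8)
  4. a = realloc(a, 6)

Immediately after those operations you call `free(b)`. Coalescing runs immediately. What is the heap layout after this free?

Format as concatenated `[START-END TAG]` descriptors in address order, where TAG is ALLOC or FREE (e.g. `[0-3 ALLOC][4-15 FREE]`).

Op 1: a = malloc(5) -> a = 0; heap: [0-4 ALLOC][5-28 FREE]
Op 2: b = malloc(7) -> b = 5; heap: [0-4 ALLOC][5-11 ALLOC][12-28 FREE]
Op 3: c = malloc(8) -> c = 12; heap: [0-4 ALLOC][5-11 ALLOC][12-19 ALLOC][20-28 FREE]
Op 4: a = realloc(a, 6) -> a = 20; heap: [0-4 FREE][5-11 ALLOC][12-19 ALLOC][20-25 ALLOC][26-28 FREE]
free(b): b = 5 -> block [5-11 ALLOC]; mark free, coalesce with adjacent free neighbors -> [0-11 FREE][12-19 ALLOC][20-25 ALLOC][26-28 FREE]

Answer: [0-11 FREE][12-19 ALLOC][20-25 ALLOC][26-28 FREE]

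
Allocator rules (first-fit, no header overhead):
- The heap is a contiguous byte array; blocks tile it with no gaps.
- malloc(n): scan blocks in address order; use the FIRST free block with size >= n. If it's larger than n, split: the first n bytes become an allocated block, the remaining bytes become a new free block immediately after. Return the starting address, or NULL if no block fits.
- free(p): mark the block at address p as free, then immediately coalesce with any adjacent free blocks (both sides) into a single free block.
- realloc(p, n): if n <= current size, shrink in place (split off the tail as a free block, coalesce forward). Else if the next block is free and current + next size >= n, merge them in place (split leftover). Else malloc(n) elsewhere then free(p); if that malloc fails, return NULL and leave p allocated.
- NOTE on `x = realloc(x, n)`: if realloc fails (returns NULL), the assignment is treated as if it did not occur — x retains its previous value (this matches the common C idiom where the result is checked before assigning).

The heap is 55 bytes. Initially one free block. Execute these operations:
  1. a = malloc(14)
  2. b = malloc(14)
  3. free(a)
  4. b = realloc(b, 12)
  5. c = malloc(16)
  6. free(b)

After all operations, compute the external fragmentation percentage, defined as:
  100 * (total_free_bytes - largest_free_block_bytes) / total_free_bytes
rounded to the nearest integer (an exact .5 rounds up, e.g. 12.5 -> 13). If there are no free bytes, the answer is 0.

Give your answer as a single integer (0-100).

Answer: 33

Derivation:
Op 1: a = malloc(14) -> a = 0; heap: [0-13 ALLOC][14-54 FREE]
Op 2: b = malloc(14) -> b = 14; heap: [0-13 ALLOC][14-27 ALLOC][28-54 FREE]
Op 3: free(a) -> (freed a); heap: [0-13 FREE][14-27 ALLOC][28-54 FREE]
Op 4: b = realloc(b, 12) -> b = 14; heap: [0-13 FREE][14-25 ALLOC][26-54 FREE]
Op 5: c = malloc(16) -> c = 26; heap: [0-13 FREE][14-25 ALLOC][26-41 ALLOC][42-54 FREE]
Op 6: free(b) -> (freed b); heap: [0-25 FREE][26-41 ALLOC][42-54 FREE]
Free blocks: [26 13] total_free=39 largest=26 -> 100*(39-26)/39 = 1300/39 ≈ 33.333 -> rounds to 33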